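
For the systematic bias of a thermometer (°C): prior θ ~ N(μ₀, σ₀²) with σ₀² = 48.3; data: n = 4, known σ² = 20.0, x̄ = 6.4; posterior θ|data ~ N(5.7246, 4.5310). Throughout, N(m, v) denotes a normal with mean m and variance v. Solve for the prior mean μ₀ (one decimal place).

With known observation variance, the Normal–Normal posterior has precision τ_n = τ₀ + n/σ² and mean μ_n = (τ₀μ₀ + (n/σ²)x̄)/τ_n.
Here τ₀ = 1/48.3 = 0.020704 and τ_data = 4/20.0 = 0.200000, so τ_n = 0.220704.
Rearranging for μ₀: μ₀ = (μ_n·τ_n − τ_data·x̄)/τ₀ = (5.7246·0.220704 − 0.200000·6.4) / 0.020704 = -0.016558/0.020704 ≈ -0.8.

μ₀ = -0.8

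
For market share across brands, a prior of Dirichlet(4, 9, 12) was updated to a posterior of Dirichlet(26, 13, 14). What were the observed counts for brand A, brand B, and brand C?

counts (22, 4, 2)

For a Dirichlet(α) prior with multinomial counts c, the posterior is Dirichlet(α + c) componentwise.
Counts are posterior − prior componentwise: 26−4=22, 13−9=4, 14−12=2.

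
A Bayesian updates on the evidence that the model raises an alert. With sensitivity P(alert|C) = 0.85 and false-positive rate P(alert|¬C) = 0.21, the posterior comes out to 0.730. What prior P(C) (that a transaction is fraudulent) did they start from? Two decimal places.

P(C) = 0.40

Bayes' rule in odds form gives O(C|E) = O(C)·[P(E|C)/P(E|¬C)], hence O(C) = O(C|E)/LR.
Posterior odds = 0.730/(1−0.730) = 2.7037. LR = 0.85/0.21 = 4.0476.
Prior odds = 2.7037/4.0476 = 0.6680, so P(C) = 0.6680/(1+0.6680) ≈ 0.40.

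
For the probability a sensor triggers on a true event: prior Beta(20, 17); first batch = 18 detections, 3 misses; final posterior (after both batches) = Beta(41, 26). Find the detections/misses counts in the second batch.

Sequential conjugate updates are equivalent to a single update on the pooled data, so total successes = posterior α − prior α and total failures = posterior β − prior β.
Total across both batches: 41−20=21 detections, 26−17=9 misses.
Subtract the first batch: 21−18=3 detections and 9−3=6 misses.

3 detections and 6 misses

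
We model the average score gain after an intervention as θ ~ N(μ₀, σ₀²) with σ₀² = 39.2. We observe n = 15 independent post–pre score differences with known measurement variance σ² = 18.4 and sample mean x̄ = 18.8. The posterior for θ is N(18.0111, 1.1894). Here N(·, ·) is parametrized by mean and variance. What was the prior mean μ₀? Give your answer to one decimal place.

With known observation variance, the Normal–Normal posterior has precision τ_n = τ₀ + n/σ² and mean μ_n = (τ₀μ₀ + (n/σ²)x̄)/τ_n.
Here τ₀ = 1/39.2 = 0.025510 and τ_data = 15/18.4 = 0.815217, so τ_n = 0.840727.
Rearranging for μ₀: μ₀ = (μ_n·τ_n − τ_data·x̄)/τ₀ = (18.0111·0.840727 − 0.815217·18.8) / 0.025510 = -0.183662/0.025510 ≈ -7.2.

μ₀ = -7.2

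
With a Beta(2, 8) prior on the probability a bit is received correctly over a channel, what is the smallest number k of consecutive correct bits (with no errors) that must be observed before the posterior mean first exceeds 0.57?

After k correct bits and 0 errors the posterior is Beta(2+k, 8), with mean (2+k)/(2+8+k).
Set (2+k)/(10+k) > 0.57 and solve: k > (0.57·10 − 2)/(1 − 0.57) = 8.605.
The smallest integer exceeding 8.605 is 9, and checking k=9: (11)/(19) = 0.5789 > 0.57.

k = 9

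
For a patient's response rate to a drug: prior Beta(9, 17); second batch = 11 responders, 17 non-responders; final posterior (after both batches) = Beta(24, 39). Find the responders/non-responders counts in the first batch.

Because Beta–binomial updating is additive in the counts, the combined data contributed (α_post−α_prior, β_post−β_prior) successes and failures.
Total across both batches: 24−9=15 responders, 39−17=22 non-responders.
Subtract the second batch: 15−11=4 responders and 22−17=5 non-responders.

4 responders and 5 non-responders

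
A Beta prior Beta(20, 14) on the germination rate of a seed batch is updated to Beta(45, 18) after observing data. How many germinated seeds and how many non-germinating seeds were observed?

A Beta(a, b) prior with s successes and f failures in binomial data gives a Beta(a+s, b+f) posterior.
So s = 45 − 20 = 25 and f = 18 − 14 = 4.

25 germinated seeds and 4 non-germinating seeds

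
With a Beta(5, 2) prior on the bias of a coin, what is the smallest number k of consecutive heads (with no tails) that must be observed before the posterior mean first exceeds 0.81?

k = 4

After k heads and 0 tails the posterior is Beta(5+k, 2), with mean (5+k)/(5+2+k).
Set (5+k)/(7+k) > 0.81 and solve: k > (0.81·7 − 5)/(1 − 0.81) = 3.526.
The smallest integer exceeding 3.526 is 4.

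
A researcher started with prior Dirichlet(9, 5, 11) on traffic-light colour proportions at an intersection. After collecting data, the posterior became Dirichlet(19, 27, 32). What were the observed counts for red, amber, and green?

For a Dirichlet(α) prior with multinomial counts c, the posterior is Dirichlet(α + c) componentwise.
Counts are posterior − prior componentwise: 19−9=10, 27−5=22, 32−11=21.

counts (10, 22, 21)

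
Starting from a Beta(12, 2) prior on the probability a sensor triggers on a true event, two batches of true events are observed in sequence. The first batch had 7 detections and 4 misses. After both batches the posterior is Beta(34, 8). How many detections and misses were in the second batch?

Sequential conjugate updates are equivalent to a single update on the pooled data, so total successes = posterior α − prior α and total failures = posterior β − prior β.
Total across both batches: 34−12=22 detections, 8−2=6 misses.
Subtract the first batch: 22−7=15 detections and 6−4=2 misses.

15 detections and 2 misses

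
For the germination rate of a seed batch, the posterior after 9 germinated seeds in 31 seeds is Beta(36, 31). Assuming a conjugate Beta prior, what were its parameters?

A Beta(a, b) prior with s successes and f failures in binomial data gives a Beta(a+s, b+f) posterior.
So a = 36 − 9 = 27 and b = 31 − 22 = 9.

Beta(27, 9)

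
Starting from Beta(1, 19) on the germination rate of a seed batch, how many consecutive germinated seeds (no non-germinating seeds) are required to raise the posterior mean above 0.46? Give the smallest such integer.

After k germinated seeds and 0 non-germinating seeds the posterior is Beta(1+k, 19), with mean (1+k)/(1+19+k).
Set (1+k)/(20+k) > 0.46 and solve: k > (0.46·20 − 1)/(1 − 0.46) = 15.185.
The smallest integer exceeding 15.185 is 16.

k = 16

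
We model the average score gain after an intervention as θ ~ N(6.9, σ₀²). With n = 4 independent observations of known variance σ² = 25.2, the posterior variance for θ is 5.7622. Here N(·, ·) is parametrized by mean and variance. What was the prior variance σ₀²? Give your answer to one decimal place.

σ₀² = 67.5

For the Normal–Normal model with known σ², precisions add: τ_n = τ₀ + n/σ².
So 1/σ₀² = 1/5.7622 − 4/25.2 = 0.173545 − 0.158730 = 0.014815.
Hence σ₀² = 1/0.014815 ≈ 67.5.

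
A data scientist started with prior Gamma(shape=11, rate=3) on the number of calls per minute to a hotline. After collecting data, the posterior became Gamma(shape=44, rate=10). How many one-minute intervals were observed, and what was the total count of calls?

n = 7 one-minute intervals with total 33 calls

A Gamma(α, β) prior (rate parametrization) on a Poisson rate with n observations summing to S gives posterior Gamma(α+S, β+n).
Matching: Σxᵢ = 44 − 11 = 33 and n = 10 − 3 = 7.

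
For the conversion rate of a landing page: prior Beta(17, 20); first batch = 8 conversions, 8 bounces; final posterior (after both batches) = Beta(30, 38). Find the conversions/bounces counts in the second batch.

5 conversions and 10 bounces

Sequential conjugate updates are equivalent to a single update on the pooled data, so total successes = posterior α − prior α and total failures = posterior β − prior β.
Total across both batches: 30−17=13 conversions, 38−20=18 bounces.
Subtract the first batch: 13−8=5 conversions and 18−8=10 bounces.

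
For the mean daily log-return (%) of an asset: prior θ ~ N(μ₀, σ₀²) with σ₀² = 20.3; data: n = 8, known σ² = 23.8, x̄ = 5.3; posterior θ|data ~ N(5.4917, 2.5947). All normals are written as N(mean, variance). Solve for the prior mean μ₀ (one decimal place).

With known observation variance, the Normal–Normal posterior has precision τ_n = τ₀ + n/σ² and mean μ_n = (τ₀μ₀ + (n/σ²)x̄)/τ_n.
Here τ₀ = 1/20.3 = 0.049261 and τ_data = 8/23.8 = 0.336134, so τ_n = 0.385395.
Rearranging for μ₀: μ₀ = (μ_n·τ_n − τ_data·x̄)/τ₀ = (5.4917·0.385395 − 0.336134·5.3) / 0.049261 = 0.334964/0.049261 ≈ 6.8.

μ₀ = 6.8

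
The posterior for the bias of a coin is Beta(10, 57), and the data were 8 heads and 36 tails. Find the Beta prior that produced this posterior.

A Beta(α, β) prior with s successes and f failures in binomial data gives a Beta(α+s, β+f) posterior.
Subtract the data counts: 10−8=2, 57−36=21.

Beta(2, 21)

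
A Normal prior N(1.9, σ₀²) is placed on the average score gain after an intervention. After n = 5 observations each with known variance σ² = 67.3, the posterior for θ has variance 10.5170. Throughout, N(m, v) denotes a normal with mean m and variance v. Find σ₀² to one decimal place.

For the Normal–Normal model with known σ², precisions add: τ_n = τ₀ + n/σ².
So 1/σ₀² = 1/10.5170 − 5/67.3 = 0.095084 − 0.074294 = 0.020790.
Hence σ₀² = 1/0.020790 ≈ 48.1.

σ₀² = 48.1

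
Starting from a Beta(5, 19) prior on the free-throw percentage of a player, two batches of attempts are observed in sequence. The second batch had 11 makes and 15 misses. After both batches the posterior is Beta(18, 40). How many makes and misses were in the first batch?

2 makes and 6 misses

Because Beta–binomial updating is additive in the counts, the combined data contributed (α_post−α_prior, β_post−β_prior) successes and failures.
Total across both batches: 18−5=13 makes, 40−19=21 misses.
Subtract the second batch: 13−11=2 makes and 21−15=6 misses.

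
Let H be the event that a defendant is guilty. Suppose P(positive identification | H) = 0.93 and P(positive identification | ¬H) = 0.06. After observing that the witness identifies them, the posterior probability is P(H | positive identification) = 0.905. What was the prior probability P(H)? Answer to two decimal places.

Bayes' rule in odds form gives O(H|E) = O(H)·[P(E|H)/P(E|¬H)], hence O(H) = O(H|E)/LR.
Posterior odds = 0.905/(1−0.905) = 9.5263. LR = 0.93/0.06 = 15.5000.
Prior odds = 9.5263/15.5000 = 0.6146, so P(H) = 0.6146/(1+0.6146) ≈ 0.38.

P(H) = 0.38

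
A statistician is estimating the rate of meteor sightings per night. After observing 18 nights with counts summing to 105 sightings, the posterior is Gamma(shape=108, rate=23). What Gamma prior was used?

Gamma–Poisson conjugacy: posterior shape = α + Σxᵢ, posterior rate = β + n.
So α = 108 − 105 = 3 and β = 23 − 18 = 5.

Gamma(shape=3, rate=5)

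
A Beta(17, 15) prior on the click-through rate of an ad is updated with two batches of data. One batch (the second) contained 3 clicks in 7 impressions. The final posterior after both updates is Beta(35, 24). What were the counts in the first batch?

Because Beta–binomial updating is additive in the counts, the combined data contributed (α_post−α_prior, β_post−β_prior) successes and failures.
Total across both batches: 35−17=18 clicks, 24−15=9 non-clicks.
Subtract the second batch: 18−3=15 clicks and 9−4=5 non-clicks.

15 clicks and 5 non-clicks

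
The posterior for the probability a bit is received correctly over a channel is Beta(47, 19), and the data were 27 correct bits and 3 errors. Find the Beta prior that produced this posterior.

Beta(20, 16)

Beta is conjugate to the binomial likelihood: posterior = Beta(a+s, b+f).
So a = 47 − 27 = 20 and b = 19 − 3 = 16.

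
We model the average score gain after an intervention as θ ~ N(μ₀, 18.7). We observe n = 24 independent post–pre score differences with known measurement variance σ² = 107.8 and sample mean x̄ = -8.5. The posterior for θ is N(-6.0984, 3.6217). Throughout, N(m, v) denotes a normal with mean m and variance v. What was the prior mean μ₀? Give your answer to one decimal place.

The posterior mean is a precision-weighted average: μ_n = (τ₀μ₀ + τ_data·x̄)/(τ₀+τ_data), with τ₀=1/σ₀² and τ_data=n/σ².
Here τ₀ = 1/18.7 = 0.053476 and τ_data = 24/107.8 = 0.222635, so τ_n = 0.276111.
Rearranging for μ₀: μ₀ = (μ_n·τ_n − τ_data·x̄)/τ₀ = (-6.0984·0.276111 − 0.222635·-8.5) / 0.053476 = 0.208562/0.053476 ≈ 3.9.

μ₀ = 3.9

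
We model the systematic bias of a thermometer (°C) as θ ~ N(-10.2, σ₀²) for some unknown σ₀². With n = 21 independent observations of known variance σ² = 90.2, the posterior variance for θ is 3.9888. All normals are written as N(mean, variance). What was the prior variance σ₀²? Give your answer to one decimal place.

σ₀² = 55.9

For the Normal–Normal model with known σ², precisions add: τ_n = τ₀ + n/σ².
So 1/σ₀² = 1/3.9888 − 21/90.2 = 0.250702 − 0.232816 = 0.017886.
Hence σ₀² = 1/0.017886 ≈ 55.9.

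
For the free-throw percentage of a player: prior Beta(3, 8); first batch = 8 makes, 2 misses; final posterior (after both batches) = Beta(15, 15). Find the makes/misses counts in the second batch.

Sequential conjugate updates are equivalent to a single update on the pooled data, so total successes = posterior α − prior α and total failures = posterior β − prior β.
Total across both batches: 15−3=12 makes, 15−8=7 misses.
Subtract the first batch: 12−8=4 makes and 7−2=5 misses.

4 makes and 5 misses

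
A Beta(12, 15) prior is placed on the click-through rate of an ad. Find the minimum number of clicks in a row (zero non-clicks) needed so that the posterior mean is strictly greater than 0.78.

k = 42

After k clicks and 0 non-clicks the posterior is Beta(12+k, 15), with mean (12+k)/(12+15+k).
Set (12+k)/(27+k) > 0.78 and solve: k > (0.78·27 − 12)/(1 − 0.78) = 41.182.
The smallest integer exceeding 41.182 is 42, and checking k=42: (54)/(69) = 0.7826 > 0.78.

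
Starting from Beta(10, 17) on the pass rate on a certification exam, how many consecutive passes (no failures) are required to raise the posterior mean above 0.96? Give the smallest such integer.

k = 399

After k passes and 0 failures the posterior is Beta(10+k, 17), with mean (10+k)/(10+17+k).
Set (10+k)/(27+k) > 0.96 and solve: k > (0.96·27 − 10)/(1 − 0.96) = 398.000.
The smallest integer exceeding 398.000 is 399.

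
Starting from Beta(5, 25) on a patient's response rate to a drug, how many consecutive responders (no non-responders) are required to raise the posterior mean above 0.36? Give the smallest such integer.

k = 10

After k responders and 0 non-responders the posterior is Beta(5+k, 25), with mean (5+k)/(5+25+k).
Set (5+k)/(30+k) > 0.36 and solve: k > (0.36·30 − 5)/(1 − 0.36) = 9.062.
The smallest integer exceeding 9.062 is 10.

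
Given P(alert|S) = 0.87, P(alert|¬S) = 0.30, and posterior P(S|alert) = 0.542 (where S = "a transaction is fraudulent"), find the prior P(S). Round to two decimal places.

In odds form, posterior odds = prior odds × likelihood ratio, so prior odds = posterior odds ÷ LR.
Posterior odds = 0.542/(1−0.542) = 1.1834. LR = 0.87/0.30 = 2.9000.
Prior odds = 1.1834/2.9000 = 0.4081, so P(S) = 0.4081/(1+0.4081) ≈ 0.29.

P(S) = 0.29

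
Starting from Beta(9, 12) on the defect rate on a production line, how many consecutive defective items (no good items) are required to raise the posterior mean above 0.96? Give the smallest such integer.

k = 280

After k defective items and 0 good items the posterior is Beta(9+k, 12), with mean (9+k)/(9+12+k).
Set (9+k)/(21+k) > 0.96 and solve: k > (0.96·21 − 9)/(1 − 0.96) = 279.000.
The smallest integer exceeding 279.000 is 280.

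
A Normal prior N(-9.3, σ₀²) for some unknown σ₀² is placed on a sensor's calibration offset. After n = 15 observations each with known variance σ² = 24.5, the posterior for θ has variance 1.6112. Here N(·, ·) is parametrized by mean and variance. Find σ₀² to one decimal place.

Posterior precision equals prior precision plus data precision: 1/σ_n² = 1/σ₀² + n/σ².
So 1/σ₀² = 1/1.6112 − 15/24.5 = 0.620655 − 0.612245 = 0.008410.
Hence σ₀² = 1/0.008410 ≈ 118.9.

σ₀² = 118.9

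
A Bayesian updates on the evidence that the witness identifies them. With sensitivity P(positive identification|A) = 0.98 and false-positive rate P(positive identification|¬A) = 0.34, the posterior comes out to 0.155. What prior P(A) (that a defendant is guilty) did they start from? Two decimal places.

Bayes' rule in odds form gives O(A|E) = O(A)·[P(E|A)/P(E|¬A)], hence O(A) = O(A|E)/LR.
Posterior odds = 0.155/(1−0.155) = 0.1834. LR = 0.98/0.34 = 2.8824.
Prior odds = 0.1834/2.8824 = 0.0636, so P(A) = 0.0636/(1+0.0636) ≈ 0.06.

P(A) = 0.06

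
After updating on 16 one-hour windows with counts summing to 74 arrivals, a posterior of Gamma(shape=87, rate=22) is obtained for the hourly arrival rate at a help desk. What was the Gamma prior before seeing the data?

Gamma(shape=13, rate=6)

Gamma–Poisson conjugacy: posterior shape = α + Σxᵢ, posterior rate = β + n.
So α = 87 − 74 = 13 and β = 22 − 16 = 6.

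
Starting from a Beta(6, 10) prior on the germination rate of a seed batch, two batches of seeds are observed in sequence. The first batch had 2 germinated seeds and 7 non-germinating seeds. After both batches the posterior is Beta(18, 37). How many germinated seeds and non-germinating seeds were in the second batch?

10 germinated seeds and 20 non-germinating seeds

Sequential conjugate updates are equivalent to a single update on the pooled data, so total successes = posterior α − prior α and total failures = posterior β − prior β.
Total across both batches: 18−6=12 germinated seeds, 37−10=27 non-germinating seeds.
Subtract the first batch: 12−2=10 germinated seeds and 27−7=20 non-germinating seeds.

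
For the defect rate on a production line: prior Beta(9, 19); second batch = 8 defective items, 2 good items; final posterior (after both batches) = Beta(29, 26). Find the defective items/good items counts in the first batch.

12 defective items and 5 good items

Because Beta–binomial updating is additive in the counts, the combined data contributed (α_post−α_prior, β_post−β_prior) successes and failures.
Total across both batches: 29−9=20 defective items, 26−19=7 good items.
Subtract the second batch: 20−8=12 defective items and 7−2=5 good items.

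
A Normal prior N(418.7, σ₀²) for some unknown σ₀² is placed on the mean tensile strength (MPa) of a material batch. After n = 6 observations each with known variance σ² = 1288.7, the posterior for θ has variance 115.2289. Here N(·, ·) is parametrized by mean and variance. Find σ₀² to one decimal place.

σ₀² = 248.6

Posterior precision equals prior precision plus data precision: 1/σ_n² = 1/σ₀² + n/σ².
So 1/σ₀² = 1/115.2289 − 6/1288.7 = 0.008678 − 0.004656 = 0.004022.
Hence σ₀² = 1/0.004022 ≈ 248.6.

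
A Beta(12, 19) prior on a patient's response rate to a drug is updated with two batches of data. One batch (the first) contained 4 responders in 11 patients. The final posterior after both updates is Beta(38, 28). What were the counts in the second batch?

Sequential conjugate updates are equivalent to a single update on the pooled data, so total successes = posterior α − prior α and total failures = posterior β − prior β.
Total across both batches: 38−12=26 responders, 28−19=9 non-responders.
Subtract the first batch: 26−4=22 responders and 9−7=2 non-responders.

22 responders and 2 non-responders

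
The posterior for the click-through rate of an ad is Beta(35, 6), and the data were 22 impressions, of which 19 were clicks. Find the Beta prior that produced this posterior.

Beta(16, 3)

Beta is conjugate to the binomial likelihood: posterior = Beta(a+s, b+f).
Subtract the data counts: 35−19=16, 6−3=3.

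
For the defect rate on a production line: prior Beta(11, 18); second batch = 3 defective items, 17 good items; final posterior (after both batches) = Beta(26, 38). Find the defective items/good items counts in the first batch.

12 defective items and 3 good items

Sequential conjugate updates are equivalent to a single update on the pooled data, so total successes = posterior α − prior α and total failures = posterior β − prior β.
Total across both batches: 26−11=15 defective items, 38−18=20 good items.
Subtract the second batch: 15−3=12 defective items and 20−17=3 good items.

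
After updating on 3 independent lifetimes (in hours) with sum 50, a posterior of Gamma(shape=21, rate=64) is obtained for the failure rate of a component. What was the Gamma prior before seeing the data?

Gamma(shape=18, rate=14)

For an exponential likelihood with a Gamma(α, β) prior on the rate, n observations with total T give posterior Gamma(α+n, β+T).
So α = 21 − 3 = 18 and β = 64 − 50 = 14.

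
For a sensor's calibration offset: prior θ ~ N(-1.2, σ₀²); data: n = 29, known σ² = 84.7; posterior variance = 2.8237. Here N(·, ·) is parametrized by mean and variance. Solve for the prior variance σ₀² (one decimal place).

σ₀² = 85.0

For the Normal–Normal model with known σ², precisions add: τ_n = τ₀ + n/σ².
So 1/σ₀² = 1/2.8237 − 29/84.7 = 0.354145 − 0.342385 = 0.011760.
Hence σ₀² = 1/0.011760 ≈ 85.0.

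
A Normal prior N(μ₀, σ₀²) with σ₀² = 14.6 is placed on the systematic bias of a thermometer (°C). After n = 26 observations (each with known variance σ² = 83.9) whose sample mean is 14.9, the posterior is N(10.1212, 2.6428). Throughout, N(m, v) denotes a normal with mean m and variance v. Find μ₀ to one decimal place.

μ₀ = -11.5

With known observation variance, the Normal–Normal posterior has precision τ_n = τ₀ + n/σ² and mean μ_n = (τ₀μ₀ + (n/σ²)x̄)/τ_n.
Here τ₀ = 1/14.6 = 0.068493 and τ_data = 26/83.9 = 0.309893, so τ_n = 0.378386.
Rearranging for μ₀: μ₀ = (μ_n·τ_n − τ_data·x̄)/τ₀ = (10.1212·0.378386 − 0.309893·14.9) / 0.068493 = -0.787685/0.068493 ≈ -11.5.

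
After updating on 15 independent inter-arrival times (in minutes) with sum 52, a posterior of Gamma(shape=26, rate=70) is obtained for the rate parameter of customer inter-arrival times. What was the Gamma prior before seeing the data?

Gamma–exponential conjugacy: posterior shape = α + n, posterior rate = β + Σtᵢ.
So α = 26 − 15 = 11 and β = 70 − 52 = 18.

Gamma(shape=11, rate=18)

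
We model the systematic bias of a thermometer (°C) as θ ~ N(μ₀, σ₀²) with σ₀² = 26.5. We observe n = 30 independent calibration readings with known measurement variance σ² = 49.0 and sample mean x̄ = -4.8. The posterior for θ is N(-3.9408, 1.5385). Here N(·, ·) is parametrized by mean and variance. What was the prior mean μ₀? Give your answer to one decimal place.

μ₀ = 10.0

The posterior mean is a precision-weighted average: μ_n = (τ₀μ₀ + τ_data·x̄)/(τ₀+τ_data), with τ₀=1/σ₀² and τ_data=n/σ².
Here τ₀ = 1/26.5 = 0.037736 and τ_data = 30/49.0 = 0.612245, so τ_n = 0.649981.
Rearranging for μ₀: μ₀ = (μ_n·τ_n − τ_data·x̄)/τ₀ = (-3.9408·0.649981 − 0.612245·-4.8) / 0.037736 = 0.377331/0.037736 ≈ 10.0.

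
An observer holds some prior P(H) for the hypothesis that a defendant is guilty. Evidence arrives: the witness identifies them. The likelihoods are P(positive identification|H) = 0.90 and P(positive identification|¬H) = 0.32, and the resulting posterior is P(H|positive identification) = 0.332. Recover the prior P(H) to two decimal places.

In odds form, posterior odds = prior odds × likelihood ratio, so prior odds = posterior odds ÷ LR.
Posterior odds = 0.332/(1−0.332) = 0.4970. LR = 0.90/0.32 = 2.8125.
Prior odds = 0.4970/2.8125 = 0.1767, so P(H) = 0.1767/(1+0.1767) ≈ 0.15.

P(H) = 0.15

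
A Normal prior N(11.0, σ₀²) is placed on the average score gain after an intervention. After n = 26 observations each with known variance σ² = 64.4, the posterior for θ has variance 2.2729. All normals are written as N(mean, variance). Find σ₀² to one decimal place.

For the Normal–Normal model with known σ², precisions add: τ_n = τ₀ + n/σ².
So 1/σ₀² = 1/2.2729 − 26/64.4 = 0.439967 − 0.403727 = 0.036240.
Hence σ₀² = 1/0.036240 ≈ 27.6.

σ₀² = 27.6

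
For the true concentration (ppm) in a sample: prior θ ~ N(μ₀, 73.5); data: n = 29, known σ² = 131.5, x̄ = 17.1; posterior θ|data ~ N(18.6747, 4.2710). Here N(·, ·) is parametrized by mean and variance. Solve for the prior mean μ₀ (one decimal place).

The posterior mean is a precision-weighted average: μ_n = (τ₀μ₀ + τ_data·x̄)/(τ₀+τ_data), with τ₀=1/σ₀² and τ_data=n/σ².
Here τ₀ = 1/73.5 = 0.013605 and τ_data = 29/131.5 = 0.220532, so τ_n = 0.234137.
Rearranging for μ₀: μ₀ = (μ_n·τ_n − τ_data·x̄)/τ₀ = (18.6747·0.234137 − 0.220532·17.1) / 0.013605 = 0.601341/0.013605 ≈ 44.2.

μ₀ = 44.2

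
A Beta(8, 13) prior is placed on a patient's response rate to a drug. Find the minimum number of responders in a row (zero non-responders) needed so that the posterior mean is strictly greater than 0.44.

After k responders and 0 non-responders the posterior is Beta(8+k, 13), with mean (8+k)/(8+13+k).
Set (8+k)/(21+k) > 0.44 and solve: k > (0.44·21 − 8)/(1 − 0.44) = 2.214.
The smallest integer exceeding 2.214 is 3, and checking k=3: (11)/(24) = 0.4583 > 0.44.

k = 3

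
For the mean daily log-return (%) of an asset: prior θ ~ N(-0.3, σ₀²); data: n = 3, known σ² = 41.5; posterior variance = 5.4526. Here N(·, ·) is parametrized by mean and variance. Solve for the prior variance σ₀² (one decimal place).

Posterior precision equals prior precision plus data precision: 1/σ_n² = 1/σ₀² + n/σ².
So 1/σ₀² = 1/5.4526 − 3/41.5 = 0.183399 − 0.072289 = 0.111110.
Hence σ₀² = 1/0.111110 ≈ 9.0.

σ₀² = 9.0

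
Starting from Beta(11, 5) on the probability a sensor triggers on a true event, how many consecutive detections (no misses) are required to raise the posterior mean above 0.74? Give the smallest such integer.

After k detections and 0 misses the posterior is Beta(11+k, 5), with mean (11+k)/(11+5+k).
Set (11+k)/(16+k) > 0.74 and solve: k > (0.74·16 − 11)/(1 − 0.74) = 3.231.
The smallest integer exceeding 3.231 is 4, and checking k=4: (15)/(20) = 0.7500 > 0.74.

k = 4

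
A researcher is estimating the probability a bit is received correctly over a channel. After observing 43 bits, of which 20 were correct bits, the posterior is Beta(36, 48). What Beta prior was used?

Beta is conjugate to the binomial likelihood: posterior = Beta(a+s, b+f).
Subtract the data counts: 36−20=16, 48−23=25.

Beta(16, 25)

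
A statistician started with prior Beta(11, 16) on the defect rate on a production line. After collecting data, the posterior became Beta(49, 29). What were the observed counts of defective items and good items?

A Beta(α, β) prior with s successes and f failures in binomial data gives a Beta(α+s, β+f) posterior.
So s = 49 − 11 = 38 and f = 29 − 16 = 13.

38 defective items and 13 good items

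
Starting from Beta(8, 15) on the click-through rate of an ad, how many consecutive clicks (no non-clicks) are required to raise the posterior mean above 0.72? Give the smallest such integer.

k = 31

After k clicks and 0 non-clicks the posterior is Beta(8+k, 15), with mean (8+k)/(8+15+k).
Set (8+k)/(23+k) > 0.72 and solve: k > (0.72·23 − 8)/(1 − 0.72) = 30.571.
The smallest integer exceeding 30.571 is 31, and checking k=31: (39)/(54) = 0.7222 > 0.72.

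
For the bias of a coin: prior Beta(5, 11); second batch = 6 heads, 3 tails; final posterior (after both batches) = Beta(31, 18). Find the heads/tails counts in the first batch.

20 heads and 4 tails

Because Beta–binomial updating is additive in the counts, the combined data contributed (α_post−α_prior, β_post−β_prior) successes and failures.
Total across both batches: 31−5=26 heads, 18−11=7 tails.
Subtract the second batch: 26−6=20 heads and 7−3=4 tails.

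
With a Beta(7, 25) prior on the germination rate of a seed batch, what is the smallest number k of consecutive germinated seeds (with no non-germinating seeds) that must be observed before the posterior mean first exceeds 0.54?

k = 23

After k germinated seeds and 0 non-germinating seeds the posterior is Beta(7+k, 25), with mean (7+k)/(7+25+k).
Set (7+k)/(32+k) > 0.54 and solve: k > (0.54·32 − 7)/(1 − 0.54) = 22.348.
The smallest integer exceeding 22.348 is 23.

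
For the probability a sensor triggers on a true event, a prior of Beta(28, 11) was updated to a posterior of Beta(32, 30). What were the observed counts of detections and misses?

A Beta(α, β) prior with s successes and f failures in binomial data gives a Beta(α+s, β+f) posterior.
So s = 32 − 28 = 4 and f = 30 − 11 = 19.

4 detections and 19 misses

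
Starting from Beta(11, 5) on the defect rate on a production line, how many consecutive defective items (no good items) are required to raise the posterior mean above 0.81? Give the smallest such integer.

After k defective items and 0 good items the posterior is Beta(11+k, 5), with mean (11+k)/(11+5+k).
Set (11+k)/(16+k) > 0.81 and solve: k > (0.81·16 − 11)/(1 − 0.81) = 10.316.
The smallest integer exceeding 10.316 is 11, and checking k=11: (22)/(27) = 0.8148 > 0.81.

k = 11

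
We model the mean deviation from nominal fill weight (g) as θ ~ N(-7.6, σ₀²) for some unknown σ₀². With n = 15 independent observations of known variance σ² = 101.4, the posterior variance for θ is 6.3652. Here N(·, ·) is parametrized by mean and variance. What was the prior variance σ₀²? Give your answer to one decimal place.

For the Normal–Normal model with known σ², precisions add: τ_n = τ₀ + n/σ².
So 1/σ₀² = 1/6.3652 − 15/101.4 = 0.157104 − 0.147929 = 0.009175.
Hence σ₀² = 1/0.009175 ≈ 109.0.

σ₀² = 109.0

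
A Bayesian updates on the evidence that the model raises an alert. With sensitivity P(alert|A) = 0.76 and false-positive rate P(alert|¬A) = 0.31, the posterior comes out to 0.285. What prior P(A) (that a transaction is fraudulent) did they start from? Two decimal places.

P(A) = 0.14

In odds form, posterior odds = prior odds × likelihood ratio, so prior odds = posterior odds ÷ LR.
Posterior odds = 0.285/(1−0.285) = 0.3986. LR = 0.76/0.31 = 2.4516.
Prior odds = 0.3986/2.4516 = 0.1626, so P(A) = 0.1626/(1+0.1626) ≈ 0.14.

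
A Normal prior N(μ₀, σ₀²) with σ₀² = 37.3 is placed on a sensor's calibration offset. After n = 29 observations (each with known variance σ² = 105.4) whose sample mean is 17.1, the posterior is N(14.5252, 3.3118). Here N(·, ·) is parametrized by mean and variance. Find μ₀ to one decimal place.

With known observation variance, the Normal–Normal posterior has precision τ_n = τ₀ + n/σ² and mean μ_n = (τ₀μ₀ + (n/σ²)x̄)/τ_n.
Here τ₀ = 1/37.3 = 0.026810 and τ_data = 29/105.4 = 0.275142, so τ_n = 0.301952.
Rearranging for μ₀: μ₀ = (μ_n·τ_n − τ_data·x̄)/τ₀ = (14.5252·0.301952 − 0.275142·17.1) / 0.026810 = -0.319015/0.026810 ≈ -11.9.

μ₀ = -11.9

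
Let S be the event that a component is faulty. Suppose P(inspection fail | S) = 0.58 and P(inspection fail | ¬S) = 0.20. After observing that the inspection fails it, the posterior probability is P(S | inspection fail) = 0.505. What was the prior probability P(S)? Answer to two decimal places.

Bayes' rule in odds form gives O(S|E) = O(S)·[P(E|S)/P(E|¬S)], hence O(S) = O(S|E)/LR.
Posterior odds = 0.505/(1−0.505) = 1.0202. LR = 0.58/0.20 = 2.9000.
Prior odds = 1.0202/2.9000 = 0.3518, so P(S) = 0.3518/(1+0.3518) ≈ 0.26.

P(S) = 0.26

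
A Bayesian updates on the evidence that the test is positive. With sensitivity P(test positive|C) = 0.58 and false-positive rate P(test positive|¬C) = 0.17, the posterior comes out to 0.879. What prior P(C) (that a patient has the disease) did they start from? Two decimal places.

In odds form, posterior odds = prior odds × likelihood ratio, so prior odds = posterior odds ÷ LR.
Posterior odds = 0.879/(1−0.879) = 7.2645. LR = 0.58/0.17 = 3.4118.
Prior odds = 7.2645/3.4118 = 2.1292, so P(C) = 2.1292/(1+2.1292) ≈ 0.68.

P(C) = 0.68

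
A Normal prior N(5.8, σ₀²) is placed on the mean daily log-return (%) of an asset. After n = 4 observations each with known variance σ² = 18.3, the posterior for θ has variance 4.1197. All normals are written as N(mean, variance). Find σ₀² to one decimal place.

σ₀² = 41.4

Posterior precision equals prior precision plus data precision: 1/σ_n² = 1/σ₀² + n/σ².
So 1/σ₀² = 1/4.1197 − 4/18.3 = 0.242736 − 0.218579 = 0.024157.
Hence σ₀² = 1/0.024157 ≈ 41.4.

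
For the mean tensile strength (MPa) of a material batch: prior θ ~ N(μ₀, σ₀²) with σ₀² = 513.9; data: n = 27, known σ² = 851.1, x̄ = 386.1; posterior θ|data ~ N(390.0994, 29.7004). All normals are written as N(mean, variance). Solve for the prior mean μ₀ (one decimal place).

The posterior mean is a precision-weighted average: μ_n = (τ₀μ₀ + τ_data·x̄)/(τ₀+τ_data), with τ₀=1/σ₀² and τ_data=n/σ².
Here τ₀ = 1/513.9 = 0.001946 and τ_data = 27/851.1 = 0.031724, so τ_n = 0.033670.
Rearranging for μ₀: μ₀ = (μ_n·τ_n − τ_data·x̄)/τ₀ = (390.0994·0.033670 − 0.031724·386.1) / 0.001946 = 0.886010/0.001946 ≈ 455.3.

μ₀ = 455.3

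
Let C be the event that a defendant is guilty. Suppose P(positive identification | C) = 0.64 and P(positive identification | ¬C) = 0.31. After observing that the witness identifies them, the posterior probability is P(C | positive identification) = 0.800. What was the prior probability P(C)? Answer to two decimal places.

P(C) = 0.66

Bayes' rule in odds form gives O(C|E) = O(C)·[P(E|C)/P(E|¬C)], hence O(C) = O(C|E)/LR.
Posterior odds = 0.800/(1−0.800) = 4.0000. LR = 0.64/0.31 = 2.0645.
Prior odds = 4.0000/2.0645 = 1.9375, so P(C) = 1.9375/(1+1.9375) ≈ 0.66.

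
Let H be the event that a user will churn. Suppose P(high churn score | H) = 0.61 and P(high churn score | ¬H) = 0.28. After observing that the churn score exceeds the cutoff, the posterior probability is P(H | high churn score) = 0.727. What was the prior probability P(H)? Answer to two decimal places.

P(H) = 0.55

In odds form, posterior odds = prior odds × likelihood ratio, so prior odds = posterior odds ÷ LR.
Posterior odds = 0.727/(1−0.727) = 2.6630. LR = 0.61/0.28 = 2.1786.
Prior odds = 2.6630/2.1786 = 1.2223, so P(H) = 1.2223/(1+1.2223) ≈ 0.55.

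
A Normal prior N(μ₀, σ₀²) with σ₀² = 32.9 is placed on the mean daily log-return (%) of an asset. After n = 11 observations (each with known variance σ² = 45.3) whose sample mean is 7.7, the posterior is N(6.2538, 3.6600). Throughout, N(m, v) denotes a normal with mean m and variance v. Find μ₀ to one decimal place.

With known observation variance, the Normal–Normal posterior has precision τ_n = τ₀ + n/σ² and mean μ_n = (τ₀μ₀ + (n/σ²)x̄)/τ_n.
Here τ₀ = 1/32.9 = 0.030395 and τ_data = 11/45.3 = 0.242826, so τ_n = 0.273221.
Rearranging for μ₀: μ₀ = (μ_n·τ_n − τ_data·x̄)/τ₀ = (6.2538·0.273221 − 0.242826·7.7) / 0.030395 = -0.161091/0.030395 ≈ -5.3.

μ₀ = -5.3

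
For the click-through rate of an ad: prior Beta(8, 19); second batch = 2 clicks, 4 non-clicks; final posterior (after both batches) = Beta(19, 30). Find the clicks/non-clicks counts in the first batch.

9 clicks and 7 non-clicks

Because Beta–binomial updating is additive in the counts, the combined data contributed (α_post−α_prior, β_post−β_prior) successes and failures.
Total across both batches: 19−8=11 clicks, 30−19=11 non-clicks.
Subtract the second batch: 11−2=9 clicks and 11−4=7 non-clicks.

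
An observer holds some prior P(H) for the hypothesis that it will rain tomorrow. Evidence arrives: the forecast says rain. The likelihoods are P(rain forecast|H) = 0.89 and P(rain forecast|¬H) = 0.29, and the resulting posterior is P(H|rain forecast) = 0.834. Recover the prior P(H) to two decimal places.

P(H) = 0.62

In odds form, posterior odds = prior odds × likelihood ratio, so prior odds = posterior odds ÷ LR.
Posterior odds = 0.834/(1−0.834) = 5.0241. LR = 0.89/0.29 = 3.0690.
Prior odds = 5.0241/3.0690 = 1.6370, so P(H) = 1.6370/(1+1.6370) ≈ 0.62.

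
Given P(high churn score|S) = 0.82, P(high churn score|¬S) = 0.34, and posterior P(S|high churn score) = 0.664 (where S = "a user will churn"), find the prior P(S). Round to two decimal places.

P(S) = 0.45

In odds form, posterior odds = prior odds × likelihood ratio, so prior odds = posterior odds ÷ LR.
Posterior odds = 0.664/(1−0.664) = 1.9762. LR = 0.82/0.34 = 2.4118.
Prior odds = 1.9762/2.4118 = 0.8194, so P(S) = 0.8194/(1+0.8194) ≈ 0.45.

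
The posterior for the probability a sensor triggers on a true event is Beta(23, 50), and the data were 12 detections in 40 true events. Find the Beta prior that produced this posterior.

A Beta(α, β) prior with s successes and f failures in binomial data gives a Beta(α+s, β+f) posterior.
Subtract the data counts: 23−12=11, 50−28=22.

Beta(11, 22)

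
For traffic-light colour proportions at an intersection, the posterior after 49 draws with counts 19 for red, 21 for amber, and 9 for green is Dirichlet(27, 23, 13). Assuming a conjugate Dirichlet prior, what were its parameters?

Dirichlet(8, 2, 4)

For a Dirichlet(α) prior with multinomial counts c, the posterior is Dirichlet(α + c) componentwise.
Subtract each count from the matching posterior parameter: 27−19=8, 23−21=2, 13−9=4.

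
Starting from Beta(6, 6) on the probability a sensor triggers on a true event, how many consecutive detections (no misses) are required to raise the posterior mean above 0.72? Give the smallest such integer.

After k detections and 0 misses the posterior is Beta(6+k, 6), with mean (6+k)/(6+6+k).
Set (6+k)/(12+k) > 0.72 and solve: k > (0.72·12 − 6)/(1 − 0.72) = 9.429.
The smallest integer exceeding 9.429 is 10.

k = 10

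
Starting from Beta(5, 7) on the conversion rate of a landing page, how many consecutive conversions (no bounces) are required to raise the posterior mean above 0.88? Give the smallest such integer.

k = 47

After k conversions and 0 bounces the posterior is Beta(5+k, 7), with mean (5+k)/(5+7+k).
Set (5+k)/(12+k) > 0.88 and solve: k > (0.88·12 − 5)/(1 − 0.88) = 46.333.
The smallest integer exceeding 46.333 is 47.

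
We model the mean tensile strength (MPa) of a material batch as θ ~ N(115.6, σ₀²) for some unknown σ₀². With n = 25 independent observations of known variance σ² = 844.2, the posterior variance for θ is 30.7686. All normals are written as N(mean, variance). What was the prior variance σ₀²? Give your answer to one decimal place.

Posterior precision equals prior precision plus data precision: 1/σ_n² = 1/σ₀² + n/σ².
So 1/σ₀² = 1/30.7686 − 25/844.2 = 0.032501 − 0.029614 = 0.002887.
Hence σ₀² = 1/0.002887 ≈ 346.4.

σ₀² = 346.4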